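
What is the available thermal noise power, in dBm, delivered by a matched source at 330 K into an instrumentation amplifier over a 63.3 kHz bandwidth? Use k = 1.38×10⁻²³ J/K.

P_n = kTB = 1.38×10⁻²³ × 330 × 6.33×10⁴ = 2.88×10⁻¹⁶ W
In dBm: 10 log₁₀(2.88×10⁻¹⁶ / 10⁻³) = −125.4 dBm

−125.4 dBm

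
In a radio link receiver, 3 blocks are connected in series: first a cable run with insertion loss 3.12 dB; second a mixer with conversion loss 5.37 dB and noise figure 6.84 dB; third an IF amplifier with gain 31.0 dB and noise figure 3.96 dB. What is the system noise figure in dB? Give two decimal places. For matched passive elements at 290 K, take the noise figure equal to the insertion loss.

13.10 dB

Convert to linear (a loss of L dB is a gain of −L dB): F_i = 10^(NF_i/10), G_i = 10^(G_i,dB/10)
  Stage 1: F_1 = 10^(3.12/10) = 2.051, G_1 = 10^(−3.12/10) = 0.4875
  Stage 2: F_2 = 10^(6.84/10) = 4.831, G_2 = 10^(−5.37/10) = 0.2904
  Stage 3: F_3 = 10^(3.96/10) = 2.489, G_3 = 10^(31.0/10) = 1259
Friis cascade:
  F = 2.051 + (4.831 − 1)/0.4875 + (2.489 − 1)/0.1416 = 20.42
NF = 10 log₁₀(20.42) = 13.10 dB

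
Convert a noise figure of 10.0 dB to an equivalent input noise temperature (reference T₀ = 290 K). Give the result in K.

2610 K

F = 10^(10.0/10) = 10
T_e = (F − 1)·T₀ = (10 − 1) × 290 = 2610 K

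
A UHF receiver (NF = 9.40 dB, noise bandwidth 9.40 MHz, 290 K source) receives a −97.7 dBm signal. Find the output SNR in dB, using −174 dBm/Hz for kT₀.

Noise floor: N = −174 + 10 log₁₀(B) + NF
10 log₁₀(9.40×10⁶) = 69.73 dB
N = −174 + 69.73 + 9.40 = −94.87 dBm
SNR = P_sig − N = −97.7 − (−94.87) = −2.83 dB → −2.8 dB

−2.8 dB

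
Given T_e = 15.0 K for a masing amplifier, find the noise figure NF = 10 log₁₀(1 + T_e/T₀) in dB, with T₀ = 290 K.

F = 1 + T_e/T₀ = 1 + 15.0/290 = 1.05172
NF = 10 log₁₀(1.05172) = 0.219 dB

0.219 dB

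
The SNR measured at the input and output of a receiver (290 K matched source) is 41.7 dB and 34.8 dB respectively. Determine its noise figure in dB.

6.9 dB

NF (dB) = SNR_in(dB) − SNR_out(dB) when the source is at T₀
NF = 41.7 − 34.8 = 6.9 dB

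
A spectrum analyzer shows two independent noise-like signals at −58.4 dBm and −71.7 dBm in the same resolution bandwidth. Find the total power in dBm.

Convert to linear, add, convert back:
P₁ = 1.45×10⁻⁹ W, P₂ = 6.76×10⁻¹¹ W
P_tot = 1.51×10⁻⁹ W → 10 log₁₀(P_tot / 10⁻³) = −58.2 dBm

−58.2 dBm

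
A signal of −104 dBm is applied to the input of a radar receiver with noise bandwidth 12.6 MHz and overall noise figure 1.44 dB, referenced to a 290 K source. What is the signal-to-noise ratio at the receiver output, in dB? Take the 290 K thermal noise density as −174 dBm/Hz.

Noise floor: N = −174 + 10 log₁₀(B) + NF
10 log₁₀(1.26×10⁷) = 71 dB
N = −174 + 71 + 1.44 = −101.56 dBm
SNR = P_sig − N = −104 − (−101.56) = −2.44 dB → −2.4 dB

−2.4 dB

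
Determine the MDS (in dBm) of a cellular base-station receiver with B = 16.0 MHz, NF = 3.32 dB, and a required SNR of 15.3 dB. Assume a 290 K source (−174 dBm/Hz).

Sensitivity = −174 + 10 log₁₀(B) + NF + SNR_min
= −174 + 72.04 + 3.32 + 15.3
= −83.34 dBm → −83.3 dBm

−83.3 dBm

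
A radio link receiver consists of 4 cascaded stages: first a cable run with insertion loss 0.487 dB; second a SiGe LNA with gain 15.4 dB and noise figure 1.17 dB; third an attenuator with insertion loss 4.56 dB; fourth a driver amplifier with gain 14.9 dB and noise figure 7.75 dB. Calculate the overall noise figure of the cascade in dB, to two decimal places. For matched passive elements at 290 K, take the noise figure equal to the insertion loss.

2.97 dB

Convert to linear (a loss of L dB is a gain of −L dB): F_i = 10^(NF_i/10), G_i = 10^(G_i,dB/10)
  Stage 1: F_1 = 10^(0.487/10) = 1.119, G_1 = 10^(−0.487/10) = 0.8939
  Stage 2: F_2 = 10^(1.17/10) = 1.309, G_2 = 10^(15.4/10) = 34.67
  Stage 3: F_3 = 10^(4.56/10) = 2.858, G_3 = 10^(−4.56/10) = 0.3499
  Stage 4: F_4 = 10^(7.75/10) = 5.957, G_4 = 10^(14.9/10) = 30.90
Friis cascade:
  F = 1.119 + (1.309 − 1)/0.8939 + (2.858 − 1)/31.00 + (5.957 − 1)/10.85 = 1.981
NF = 10 log₁₀(1.981) = 2.97 dB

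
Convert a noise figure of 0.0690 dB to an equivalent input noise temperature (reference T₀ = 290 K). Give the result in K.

F = 10^(0.0690/10) = 1.01601
T_e = (F − 1)·T₀ = (1.01601 − 1) × 290 = 4.64 K

4.64 K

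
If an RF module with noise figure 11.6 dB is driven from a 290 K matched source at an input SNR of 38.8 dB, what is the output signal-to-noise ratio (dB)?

27.2 dB

By definition F = SNR_in/SNR_out, so in dB: SNR_out = SNR_in − NF
SNR_out = 38.8 − 11.6 = 27.2 dB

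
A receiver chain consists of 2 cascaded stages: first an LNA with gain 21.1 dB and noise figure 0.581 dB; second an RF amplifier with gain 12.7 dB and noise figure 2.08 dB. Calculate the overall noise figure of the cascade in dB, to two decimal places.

0.60 dB

Convert to linear (a loss of L dB is a gain of −L dB): F_i = 10^(NF_i/10), G_i = 10^(G_i,dB/10)
  Stage 1: F_1 = 10^(0.581/10) = 1.143, G_1 = 10^(21.1/10) = 128.8
  Stage 2: F_2 = 10^(2.08/10) = 1.614, G_2 = 10^(12.7/10) = 18.62
Friis cascade:
  F = 1.143 + (1.614 − 1)/128.8 = 1.148
NF = 10 log₁₀(1.148) = 0.60 dB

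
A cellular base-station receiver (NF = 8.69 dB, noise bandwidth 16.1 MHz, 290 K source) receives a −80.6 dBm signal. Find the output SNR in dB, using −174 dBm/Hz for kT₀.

Noise floor: N = −174 + 10 log₁₀(B) + NF
10 log₁₀(1.61×10⁷) = 72.07 dB
N = −174 + 72.07 + 8.69 = −93.24 dBm
SNR = P_sig − N = −80.6 − (−93.24) = 12.64 dB → 12.6 dB

12.6 dB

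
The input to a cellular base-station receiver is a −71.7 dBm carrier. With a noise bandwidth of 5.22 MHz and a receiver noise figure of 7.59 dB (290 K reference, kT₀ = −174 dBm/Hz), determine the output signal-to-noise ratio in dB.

Noise floor: N = −174 + 10 log₁₀(B) + NF
10 log₁₀(5.22×10⁶) = 67.18 dB
N = −174 + 67.18 + 7.59 = −99.23 dBm
SNR = P_sig − N = −71.7 − (−99.23) = 27.53 dB → 27.5 dB

27.5 dB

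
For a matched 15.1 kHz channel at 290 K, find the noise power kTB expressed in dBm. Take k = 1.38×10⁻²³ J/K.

P_n = kTB = 1.38×10⁻²³ × 290 × 1.51×10⁴ = 6.04×10⁻¹⁷ W
In dBm: 10 log₁₀(6.04×10⁻¹⁷ / 10⁻³) = −132.2 dBm

−132.2 dBm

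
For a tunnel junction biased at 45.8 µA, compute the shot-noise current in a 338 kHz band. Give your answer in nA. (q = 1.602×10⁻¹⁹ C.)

2.23 nA

I_n = √(2qI·B)
2qI·B = 2 × 1.602×10⁻¹⁹ × 4.58×10⁻⁵ × 3.38×10⁵ = 4.96×10⁻¹⁸ A²
I_n = √(4.96×10⁻¹⁸) = 2.23×10⁻⁹ A = 2.23 nA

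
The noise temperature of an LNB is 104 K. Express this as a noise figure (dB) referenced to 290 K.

1.33 dB

F = 1 + T_e/T₀ = 1 + 104/290 = 1.35862
NF = 10 log₁₀(1.35862) = 1.33 dB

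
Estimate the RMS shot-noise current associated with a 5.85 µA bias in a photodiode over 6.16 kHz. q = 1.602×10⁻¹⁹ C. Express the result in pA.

107 pA

I_n = √(2qI·B)
2qI·B = 2 × 1.602×10⁻¹⁹ × 5.85×10⁻⁶ × 6.16×10³ = 1.15×10⁻²⁰ A²
I_n = √(1.15×10⁻²⁰) = 1.07×10⁻¹⁰ A = 107 pA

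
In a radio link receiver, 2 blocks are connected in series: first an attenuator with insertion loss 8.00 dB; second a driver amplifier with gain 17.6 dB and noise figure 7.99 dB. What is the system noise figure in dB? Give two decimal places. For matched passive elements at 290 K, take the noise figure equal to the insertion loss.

Convert to linear (a loss of L dB is a gain of −L dB): F_i = 10^(NF_i/10), G_i = 10^(G_i,dB/10)
  Stage 1: F_1 = 10^(8.00/10) = 6.310, G_1 = 10^(−8.00/10) = 0.1585
  Stage 2: F_2 = 10^(7.99/10) = 6.295, G_2 = 10^(17.6/10) = 57.54
Friis cascade:
  F = 6.310 + (6.295 − 1)/0.1585 = 39.72
NF = 10 log₁₀(39.72) = 15.99 dB

15.99 dB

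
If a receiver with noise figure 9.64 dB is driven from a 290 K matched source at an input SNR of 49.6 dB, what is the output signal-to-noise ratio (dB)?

39.96 dB

By definition F = SNR_in/SNR_out, so in dB: SNR_out = SNR_in − NF
SNR_out = 49.6 − 9.64 = 39.96 dB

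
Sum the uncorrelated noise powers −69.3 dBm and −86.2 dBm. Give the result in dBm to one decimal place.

Convert to linear, add, convert back:
P₁ = 1.17×10⁻¹⁰ W, P₂ = 2.40×10⁻¹² W
P_tot = 1.20×10⁻¹⁰ W → 10 log₁₀(P_tot / 10⁻³) = −69.2 dBm

−69.2 dBm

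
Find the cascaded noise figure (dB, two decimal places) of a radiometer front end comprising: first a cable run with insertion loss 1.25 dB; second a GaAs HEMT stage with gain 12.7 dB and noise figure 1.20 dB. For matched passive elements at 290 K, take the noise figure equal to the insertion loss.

2.45 dB

Convert to linear (a loss of L dB is a gain of −L dB): F_i = 10^(NF_i/10), G_i = 10^(G_i,dB/10)
  Stage 1: F_1 = 10^(1.25/10) = 1.334, G_1 = 10^(−1.25/10) = 0.7499
  Stage 2: F_2 = 10^(1.20/10) = 1.318, G_2 = 10^(12.7/10) = 18.62
Friis cascade:
  F = 1.334 + (1.318 − 1)/0.7499 = 1.758
NF = 10 log₁₀(1.758) = 2.45 dB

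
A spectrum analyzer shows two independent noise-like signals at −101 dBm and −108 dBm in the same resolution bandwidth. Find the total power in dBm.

−100.2 dBm

Convert to linear, add, convert back:
P₁ = 7.94×10⁻¹⁴ W, P₂ = 1.58×10⁻¹⁴ W
P_tot = 9.53×10⁻¹⁴ W → 10 log₁₀(P_tot / 10⁻³) = −100.2 dBm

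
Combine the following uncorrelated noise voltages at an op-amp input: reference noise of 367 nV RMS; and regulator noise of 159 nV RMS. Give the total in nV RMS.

Uncorrelated sources add in power (mean-square): V_tot = √(ΣV_i²)
V_tot = √[(3.67×10⁻⁷)² + (1.59×10⁻⁷)²] = 4.00×10⁻⁷ V = 400 nV

400 nV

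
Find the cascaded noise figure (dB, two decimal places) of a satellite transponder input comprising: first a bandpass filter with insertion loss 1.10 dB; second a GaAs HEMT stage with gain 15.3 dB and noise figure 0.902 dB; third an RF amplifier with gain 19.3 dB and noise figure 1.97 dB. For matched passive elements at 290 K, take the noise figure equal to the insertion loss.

2.06 dB

Convert to linear (a loss of L dB is a gain of −L dB): F_i = 10^(NF_i/10), G_i = 10^(G_i,dB/10)
  Stage 1: F_1 = 10^(1.10/10) = 1.288, G_1 = 10^(−1.10/10) = 0.7762
  Stage 2: F_2 = 10^(0.902/10) = 1.231, G_2 = 10^(15.3/10) = 33.88
  Stage 3: F_3 = 10^(1.97/10) = 1.574, G_3 = 10^(19.3/10) = 85.11
Friis cascade:
  F = 1.288 + (1.231 − 1)/0.7762 + (1.574 − 1)/26.30 = 1.607
NF = 10 log₁₀(1.607) = 2.06 dB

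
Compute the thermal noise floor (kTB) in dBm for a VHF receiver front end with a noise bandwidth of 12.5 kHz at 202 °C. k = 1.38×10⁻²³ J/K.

T = 202 °C + 273.15 = 475.15 K
P_n = kTB = 1.38×10⁻²³ × 475.15 × 1.25×10⁴ = 8.20×10⁻¹⁷ W
In dBm: 10 log₁₀(8.20×10⁻¹⁷ / 10⁻³) = −130.9 dBm

−130.9 dBm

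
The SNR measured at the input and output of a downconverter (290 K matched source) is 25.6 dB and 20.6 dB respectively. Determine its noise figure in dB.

5.0 dB

NF (dB) = SNR_in(dB) − SNR_out(dB) when the source is at T₀
NF = 25.6 − 20.6 = 5.0 dB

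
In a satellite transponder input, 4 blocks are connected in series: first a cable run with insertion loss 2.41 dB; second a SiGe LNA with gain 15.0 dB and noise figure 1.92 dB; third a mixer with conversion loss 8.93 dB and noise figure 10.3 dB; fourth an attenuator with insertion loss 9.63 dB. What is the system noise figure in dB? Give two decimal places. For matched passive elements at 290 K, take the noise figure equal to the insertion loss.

8.30 dB

Convert to linear (a loss of L dB is a gain of −L dB): F_i = 10^(NF_i/10), G_i = 10^(G_i,dB/10)
  Stage 1: F_1 = 10^(2.41/10) = 1.742, G_1 = 10^(−2.41/10) = 0.5741
  Stage 2: F_2 = 10^(1.92/10) = 1.556, G_2 = 10^(15.0/10) = 31.62
  Stage 3: F_3 = 10^(10.3/10) = 10.72, G_3 = 10^(−8.93/10) = 0.1279
  Stage 4: F_4 = 10^(9.63/10) = 9.183, G_4 = 10^(−9.63/10) = 0.1089
Friis cascade:
  F = 1.742 + (1.556 − 1)/0.5741 + (10.72 − 1)/18.16 + (9.183 − 1)/2.323 = 6.768
NF = 10 log₁₀(6.768) = 8.30 dB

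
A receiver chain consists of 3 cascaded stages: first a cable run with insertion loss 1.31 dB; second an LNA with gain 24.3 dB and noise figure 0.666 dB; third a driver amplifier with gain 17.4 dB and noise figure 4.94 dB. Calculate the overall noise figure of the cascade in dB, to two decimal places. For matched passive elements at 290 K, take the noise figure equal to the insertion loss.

2.01 dB

Convert to linear (a loss of L dB is a gain of −L dB): F_i = 10^(NF_i/10), G_i = 10^(G_i,dB/10)
  Stage 1: F_1 = 10^(1.31/10) = 1.352, G_1 = 10^(−1.31/10) = 0.7396
  Stage 2: F_2 = 10^(0.666/10) = 1.166, G_2 = 10^(24.3/10) = 269.2
  Stage 3: F_3 = 10^(4.94/10) = 3.119, G_3 = 10^(17.4/10) = 54.95
Friis cascade:
  F = 1.352 + (1.166 − 1)/0.7396 + (3.119 − 1)/199.1 = 1.587
NF = 10 log₁₀(1.587) = 2.01 dB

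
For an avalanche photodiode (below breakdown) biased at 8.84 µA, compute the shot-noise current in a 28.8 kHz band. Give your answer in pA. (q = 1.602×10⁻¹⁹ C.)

I_n = √(2qI·B)
2qI·B = 2 × 1.602×10⁻¹⁹ × 8.84×10⁻⁶ × 2.88×10⁴ = 8.16×10⁻²⁰ A²
I_n = √(8.16×10⁻²⁰) = 2.86×10⁻¹⁰ A = 286 pA

286 pA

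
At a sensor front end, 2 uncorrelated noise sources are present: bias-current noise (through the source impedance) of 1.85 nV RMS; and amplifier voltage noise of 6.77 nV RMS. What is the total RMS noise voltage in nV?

Uncorrelated sources add in power (mean-square): V_tot = √(ΣV_i²)
V_tot = √[(1.85×10⁻⁹)² + (6.77×10⁻⁹)²] = 7.02×10⁻⁹ V = 7.02 nV

7.02 nV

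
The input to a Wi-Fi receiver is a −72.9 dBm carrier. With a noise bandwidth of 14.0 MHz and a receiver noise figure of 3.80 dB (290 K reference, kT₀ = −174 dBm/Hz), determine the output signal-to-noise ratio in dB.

25.8 dB

Noise floor: N = −174 + 10 log₁₀(B) + NF
10 log₁₀(1.40×10⁷) = 71.46 dB
N = −174 + 71.46 + 3.80 = −98.74 dBm
SNR = P_sig − N = −72.9 − (−98.74) = 25.84 dB → 25.8 dB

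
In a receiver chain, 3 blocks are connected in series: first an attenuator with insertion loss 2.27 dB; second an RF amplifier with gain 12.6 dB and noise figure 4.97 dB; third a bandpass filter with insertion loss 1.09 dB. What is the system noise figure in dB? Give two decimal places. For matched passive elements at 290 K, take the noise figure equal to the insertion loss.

7.26 dB

Convert to linear (a loss of L dB is a gain of −L dB): F_i = 10^(NF_i/10), G_i = 10^(G_i,dB/10)
  Stage 1: F_1 = 10^(2.27/10) = 1.687, G_1 = 10^(−2.27/10) = 0.5929
  Stage 2: F_2 = 10^(4.97/10) = 3.141, G_2 = 10^(12.6/10) = 18.20
  Stage 3: F_3 = 10^(1.09/10) = 1.285, G_3 = 10^(−1.09/10) = 0.7780
Friis cascade:
  F = 1.687 + (3.141 − 1)/0.5929 + (1.285 − 1)/10.79 = 5.323
NF = 10 log₁₀(5.323) = 7.26 dB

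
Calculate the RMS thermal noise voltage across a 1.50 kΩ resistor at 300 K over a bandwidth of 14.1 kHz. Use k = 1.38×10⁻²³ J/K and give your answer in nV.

V_n = √(4kTRB)
4kTRB = 4 × 1.38×10⁻²³ × 300 × 1.50×10³ × 1.41×10⁴ = 3.50×10⁻¹³ V²
V_n = √(3.50×10⁻¹³) = 5.92×10⁻⁷ V = 592 nV

592 nV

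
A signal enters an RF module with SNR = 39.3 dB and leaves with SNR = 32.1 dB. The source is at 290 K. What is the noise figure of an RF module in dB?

NF (dB) = SNR_in(dB) − SNR_out(dB) when the source is at T₀
NF = 39.3 − 32.1 = 7.2 dB

7.2 dB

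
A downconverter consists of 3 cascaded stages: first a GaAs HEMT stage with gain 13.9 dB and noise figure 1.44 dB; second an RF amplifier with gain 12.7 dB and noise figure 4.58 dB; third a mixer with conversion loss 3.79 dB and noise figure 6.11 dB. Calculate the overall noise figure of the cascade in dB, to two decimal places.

1.69 dB

Convert to linear (a loss of L dB is a gain of −L dB): F_i = 10^(NF_i/10), G_i = 10^(G_i,dB/10)
  Stage 1: F_1 = 10^(1.44/10) = 1.393, G_1 = 10^(13.9/10) = 24.55
  Stage 2: F_2 = 10^(4.58/10) = 2.871, G_2 = 10^(12.7/10) = 18.62
  Stage 3: F_3 = 10^(6.11/10) = 4.083, G_3 = 10^(−3.79/10) = 0.4178
Friis cascade:
  F = 1.393 + (2.871 − 1)/24.55 + (4.083 − 1)/457.1 = 1.476
NF = 10 log₁₀(1.476) = 1.69 dB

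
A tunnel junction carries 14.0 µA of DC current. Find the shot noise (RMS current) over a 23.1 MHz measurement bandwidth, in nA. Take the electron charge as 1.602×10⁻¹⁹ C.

I_n = √(2qI·B)
2qI·B = 2 × 1.602×10⁻¹⁹ × 1.40×10⁻⁵ × 2.31×10⁷ = 1.04×10⁻¹⁶ A²
I_n = √(1.04×10⁻¹⁶) = 1.02×10⁻⁸ A = 10.2 nA

10.2 nA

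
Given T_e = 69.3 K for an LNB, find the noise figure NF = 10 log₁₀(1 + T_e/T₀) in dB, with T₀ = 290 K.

F = 1 + T_e/T₀ = 1 + 69.3/290 = 1.23897
NF = 10 log₁₀(1.23897) = 0.931 dB

0.931 dB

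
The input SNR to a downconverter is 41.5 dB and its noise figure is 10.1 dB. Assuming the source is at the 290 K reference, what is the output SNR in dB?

31.4 dB

By definition F = SNR_in/SNR_out, so in dB: SNR_out = SNR_in − NF
SNR_out = 41.5 − 10.1 = 31.4 dB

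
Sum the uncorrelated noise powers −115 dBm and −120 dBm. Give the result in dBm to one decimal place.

−113.8 dBm

Convert to linear, add, convert back:
P₁ = 3.16×10⁻¹⁵ W, P₂ = 1.00×10⁻¹⁵ W
P_tot = 4.16×10⁻¹⁵ W → 10 log₁₀(P_tot / 10⁻³) = −113.8 dBm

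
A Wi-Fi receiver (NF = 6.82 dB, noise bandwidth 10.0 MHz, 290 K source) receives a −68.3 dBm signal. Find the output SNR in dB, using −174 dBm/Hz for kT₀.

Noise floor: N = −174 + 10 log₁₀(B) + NF
10 log₁₀(1.00×10⁷) = 70 dB
N = −174 + 70 + 6.82 = −97.18 dBm
SNR = P_sig − N = −68.3 − (−97.18) = 28.88 dB → 28.9 dB

28.9 dB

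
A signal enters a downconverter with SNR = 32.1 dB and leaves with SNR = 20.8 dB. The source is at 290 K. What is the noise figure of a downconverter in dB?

NF (dB) = SNR_in(dB) − SNR_out(dB) when the source is at T₀
NF = 32.1 − 20.8 = 11.3 dB

11.3 dB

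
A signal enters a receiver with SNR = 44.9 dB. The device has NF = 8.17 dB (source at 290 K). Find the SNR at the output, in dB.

By definition F = SNR_in/SNR_out, so in dB: SNR_out = SNR_in − NF
SNR_out = 44.9 − 8.17 = 36.73 dB

36.73 dB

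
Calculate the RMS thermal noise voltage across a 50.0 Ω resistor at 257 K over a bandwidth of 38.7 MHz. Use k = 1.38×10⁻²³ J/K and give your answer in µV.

5.24 µV

V_n = √(4kTRB)
4kTRB = 4 × 1.38×10⁻²³ × 257 × 5.00×10¹ × 3.87×10⁷ = 2.75×10⁻¹¹ V²
V_n = √(2.75×10⁻¹¹) = 5.24×10⁻⁶ V = 5.24 µV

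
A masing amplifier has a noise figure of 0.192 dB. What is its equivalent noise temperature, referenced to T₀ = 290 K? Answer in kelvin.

F = 10^(0.192/10) = 1.0452
T_e = (F − 1)·T₀ = (1.0452 − 1) × 290 = 13.1 K

13.1 K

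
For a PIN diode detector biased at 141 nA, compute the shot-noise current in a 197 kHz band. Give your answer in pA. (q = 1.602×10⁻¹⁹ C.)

I_n = √(2qI·B)
2qI·B = 2 × 1.602×10⁻¹⁹ × 1.41×10⁻⁷ × 1.97×10⁵ = 8.90×10⁻²¹ A²
I_n = √(8.90×10⁻²¹) = 9.43×10⁻¹¹ A = 94.3 pA

94.3 pA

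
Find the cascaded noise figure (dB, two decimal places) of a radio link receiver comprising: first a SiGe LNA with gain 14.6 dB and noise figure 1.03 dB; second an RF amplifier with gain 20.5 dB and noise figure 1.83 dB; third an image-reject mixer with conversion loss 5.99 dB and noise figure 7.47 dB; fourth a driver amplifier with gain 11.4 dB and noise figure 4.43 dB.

Convert to linear (a loss of L dB is a gain of −L dB): F_i = 10^(NF_i/10), G_i = 10^(G_i,dB/10)
  Stage 1: F_1 = 10^(1.03/10) = 1.268, G_1 = 10^(14.6/10) = 28.84
  Stage 2: F_2 = 10^(1.83/10) = 1.524, G_2 = 10^(20.5/10) = 112.2
  Stage 3: F_3 = 10^(7.47/10) = 5.585, G_3 = 10^(−5.99/10) = 0.2518
  Stage 4: F_4 = 10^(4.43/10) = 2.773, G_4 = 10^(11.4/10) = 13.80
Friis cascade:
  F = 1.268 + (1.524 − 1)/28.84 + (5.585 − 1)/3236 + (2.773 − 1)/814.7 = 1.289
NF = 10 log₁₀(1.289) = 1.10 dB

1.10 dB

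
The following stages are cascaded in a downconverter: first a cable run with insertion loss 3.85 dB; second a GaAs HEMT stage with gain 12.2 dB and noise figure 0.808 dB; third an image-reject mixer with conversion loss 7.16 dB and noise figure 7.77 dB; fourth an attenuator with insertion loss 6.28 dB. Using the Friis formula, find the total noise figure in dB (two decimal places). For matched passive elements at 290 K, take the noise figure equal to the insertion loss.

7.87 dB

Convert to linear (a loss of L dB is a gain of −L dB): F_i = 10^(NF_i/10), G_i = 10^(G_i,dB/10)
  Stage 1: F_1 = 10^(3.85/10) = 2.427, G_1 = 10^(−3.85/10) = 0.4121
  Stage 2: F_2 = 10^(0.808/10) = 1.204, G_2 = 10^(12.2/10) = 16.60
  Stage 3: F_3 = 10^(7.77/10) = 5.984, G_3 = 10^(−7.16/10) = 0.1923
  Stage 4: F_4 = 10^(6.28/10) = 4.246, G_4 = 10^(−6.28/10) = 0.2355
Friis cascade:
  F = 2.427 + (1.204 − 1)/0.4121 + (5.984 − 1)/6.839 + (4.246 − 1)/1.315 = 6.120
NF = 10 log₁₀(6.120) = 7.87 dB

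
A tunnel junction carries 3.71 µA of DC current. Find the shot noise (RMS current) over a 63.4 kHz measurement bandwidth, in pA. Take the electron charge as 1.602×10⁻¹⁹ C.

I_n = √(2qI·B)
2qI·B = 2 × 1.602×10⁻¹⁹ × 3.71×10⁻⁶ × 6.34×10⁴ = 7.54×10⁻²⁰ A²
I_n = √(7.54×10⁻²⁰) = 2.75×10⁻¹⁰ A = 275 pA

275 pA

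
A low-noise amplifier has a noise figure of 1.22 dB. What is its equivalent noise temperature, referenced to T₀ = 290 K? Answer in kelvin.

94.1 K

F = 10^(1.22/10) = 1.32434
T_e = (F − 1)·T₀ = (1.32434 − 1) × 290 = 94.1 K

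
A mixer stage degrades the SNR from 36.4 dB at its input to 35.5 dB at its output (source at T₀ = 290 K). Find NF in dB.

0.9 dB

NF (dB) = SNR_in(dB) − SNR_out(dB) when the source is at T₀
NF = 36.4 − 35.5 = 0.9 dB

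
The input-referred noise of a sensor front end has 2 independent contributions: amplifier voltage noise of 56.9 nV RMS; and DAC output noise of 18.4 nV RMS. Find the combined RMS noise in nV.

Uncorrelated sources add in power (mean-square): V_tot = √(ΣV_i²)
V_tot = √[(5.69×10⁻⁸)² + (1.84×10⁻⁸)²] = 5.98×10⁻⁸ V = 59.8 nV

59.8 nV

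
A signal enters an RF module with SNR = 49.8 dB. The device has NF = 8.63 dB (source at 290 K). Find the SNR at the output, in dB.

By definition F = SNR_in/SNR_out, so in dB: SNR_out = SNR_in − NF
SNR_out = 49.8 − 8.63 = 41.17 dB

41.17 dB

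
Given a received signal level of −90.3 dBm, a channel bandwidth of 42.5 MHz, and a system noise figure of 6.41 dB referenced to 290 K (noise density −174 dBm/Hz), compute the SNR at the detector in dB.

1.0 dB

Noise floor: N = −174 + 10 log₁₀(B) + NF
10 log₁₀(4.25×10⁷) = 76.28 dB
N = −174 + 76.28 + 6.41 = −91.31 dBm
SNR = P_sig − N = −90.3 − (−91.31) = 1.01 dB → 1.0 dB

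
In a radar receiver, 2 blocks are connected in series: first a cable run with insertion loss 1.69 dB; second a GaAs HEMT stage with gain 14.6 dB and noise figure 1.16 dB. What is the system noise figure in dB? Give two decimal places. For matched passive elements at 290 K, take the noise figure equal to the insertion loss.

2.85 dB

Convert to linear (a loss of L dB is a gain of −L dB): F_i = 10^(NF_i/10), G_i = 10^(G_i,dB/10)
  Stage 1: F_1 = 10^(1.69/10) = 1.476, G_1 = 10^(−1.69/10) = 0.6776
  Stage 2: F_2 = 10^(1.16/10) = 1.306, G_2 = 10^(14.6/10) = 28.84
Friis cascade:
  F = 1.476 + (1.306 − 1)/0.6776 = 1.928
NF = 10 log₁₀(1.928) = 2.85 dB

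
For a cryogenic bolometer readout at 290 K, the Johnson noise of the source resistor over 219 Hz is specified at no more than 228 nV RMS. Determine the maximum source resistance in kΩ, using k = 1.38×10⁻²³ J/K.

14.8 kΩ

Johnson–Nyquist: V_n = √(4kTRB) ⇒ R = V_n² / (4kTB)
4kTB = 4 × 1.38×10⁻²³ × 290 × 2.19×10² = 3.51×10⁻¹⁸
R = (2.28×10⁻⁷)² / 3.51×10⁻¹⁸ = 1.48×10⁴ Ω = 14.8 kΩ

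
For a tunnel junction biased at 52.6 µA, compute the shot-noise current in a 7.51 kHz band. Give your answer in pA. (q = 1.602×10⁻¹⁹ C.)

I_n = √(2qI·B)
2qI·B = 2 × 1.602×10⁻¹⁹ × 5.26×10⁻⁵ × 7.51×10³ = 1.27×10⁻¹⁹ A²
I_n = √(1.27×10⁻¹⁹) = 3.56×10⁻¹⁰ A = 356 pA

356 pA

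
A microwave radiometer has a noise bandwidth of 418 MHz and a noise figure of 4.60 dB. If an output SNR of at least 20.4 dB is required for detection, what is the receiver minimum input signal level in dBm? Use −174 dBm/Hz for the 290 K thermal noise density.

−62.8 dBm

Sensitivity = −174 + 10 log₁₀(B) + NF + SNR_min
= −174 + 86.21 + 4.60 + 20.4
= −62.79 dBm → −62.8 dBm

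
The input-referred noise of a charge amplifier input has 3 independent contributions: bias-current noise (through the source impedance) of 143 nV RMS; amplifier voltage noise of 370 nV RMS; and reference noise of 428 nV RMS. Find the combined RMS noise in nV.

Uncorrelated sources add in power (mean-square): V_tot = √(ΣV_i²)
V_tot = √[(1.43×10⁻⁷)² + (3.70×10⁻⁷)² + (4.28×10⁻⁷)²] = 5.84×10⁻⁷ V = 584 nV

584 nV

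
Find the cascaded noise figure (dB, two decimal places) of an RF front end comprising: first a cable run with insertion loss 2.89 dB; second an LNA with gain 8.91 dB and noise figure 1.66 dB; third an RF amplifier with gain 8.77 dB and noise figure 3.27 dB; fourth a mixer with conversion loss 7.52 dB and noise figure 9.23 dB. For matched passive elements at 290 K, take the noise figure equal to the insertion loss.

Convert to linear (a loss of L dB is a gain of −L dB): F_i = 10^(NF_i/10), G_i = 10^(G_i,dB/10)
  Stage 1: F_1 = 10^(2.89/10) = 1.945, G_1 = 10^(−2.89/10) = 0.5140
  Stage 2: F_2 = 10^(1.66/10) = 1.466, G_2 = 10^(8.91/10) = 7.780
  Stage 3: F_3 = 10^(3.27/10) = 2.123, G_3 = 10^(8.77/10) = 7.534
  Stage 4: F_4 = 10^(9.23/10) = 8.375, G_4 = 10^(−7.52/10) = 0.1770
Friis cascade:
  F = 1.945 + (1.466 − 1)/0.5140 + (2.123 − 1)/3.999 + (8.375 − 1)/30.13 = 3.377
NF = 10 log₁₀(3.377) = 5.28 dB

5.28 dB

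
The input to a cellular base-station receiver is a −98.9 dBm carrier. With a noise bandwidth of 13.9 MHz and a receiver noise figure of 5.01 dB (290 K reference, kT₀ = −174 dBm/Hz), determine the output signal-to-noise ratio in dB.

Noise floor: N = −174 + 10 log₁₀(B) + NF
10 log₁₀(1.39×10⁷) = 71.43 dB
N = −174 + 71.43 + 5.01 = −97.56 dBm
SNR = P_sig − N = −98.9 − (−97.56) = −1.34 dB → −1.3 dB

−1.3 dB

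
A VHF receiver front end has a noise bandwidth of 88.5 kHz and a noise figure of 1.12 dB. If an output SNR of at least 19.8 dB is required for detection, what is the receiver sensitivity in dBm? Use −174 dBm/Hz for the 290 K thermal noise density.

Sensitivity = −174 + 10 log₁₀(B) + NF + SNR_min
= −174 + 49.47 + 1.12 + 19.8
= −103.61 dBm → −103.6 dBm

−103.6 dBm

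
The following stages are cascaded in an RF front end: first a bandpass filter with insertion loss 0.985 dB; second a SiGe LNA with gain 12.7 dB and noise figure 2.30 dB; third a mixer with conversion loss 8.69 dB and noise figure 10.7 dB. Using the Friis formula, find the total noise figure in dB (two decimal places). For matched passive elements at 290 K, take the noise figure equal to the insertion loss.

Convert to linear (a loss of L dB is a gain of −L dB): F_i = 10^(NF_i/10), G_i = 10^(G_i,dB/10)
  Stage 1: F_1 = 10^(0.985/10) = 1.255, G_1 = 10^(−0.985/10) = 0.7971
  Stage 2: F_2 = 10^(2.30/10) = 1.698, G_2 = 10^(12.7/10) = 18.62
  Stage 3: F_3 = 10^(10.7/10) = 11.75, G_3 = 10^(−8.69/10) = 0.1352
Friis cascade:
  F = 1.255 + (1.698 − 1)/0.7971 + (11.75 − 1)/14.84 = 2.855
NF = 10 log₁₀(2.855) = 4.56 dB

4.56 dB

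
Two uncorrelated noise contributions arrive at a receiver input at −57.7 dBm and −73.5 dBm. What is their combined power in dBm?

−57.6 dBm

Convert to linear, add, convert back:
P₁ = 1.70×10⁻⁹ W, P₂ = 4.47×10⁻¹¹ W
P_tot = 1.74×10⁻⁹ W → 10 log₁₀(P_tot / 10⁻³) = −57.6 dBm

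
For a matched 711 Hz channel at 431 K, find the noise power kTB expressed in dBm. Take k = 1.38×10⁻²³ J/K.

P_n = kTB = 1.38×10⁻²³ × 431 × 7.11×10² = 4.23×10⁻¹⁸ W
In dBm: 10 log₁₀(4.23×10⁻¹⁸ / 10⁻³) = −143.7 dBm

−143.7 dBm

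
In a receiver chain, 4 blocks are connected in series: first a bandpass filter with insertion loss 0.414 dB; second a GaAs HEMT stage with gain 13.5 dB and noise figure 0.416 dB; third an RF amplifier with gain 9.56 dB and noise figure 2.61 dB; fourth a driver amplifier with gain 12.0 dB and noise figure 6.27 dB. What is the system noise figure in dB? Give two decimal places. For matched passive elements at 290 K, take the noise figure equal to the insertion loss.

1.03 dB

Convert to linear (a loss of L dB is a gain of −L dB): F_i = 10^(NF_i/10), G_i = 10^(G_i,dB/10)
  Stage 1: F_1 = 10^(0.414/10) = 1.100, G_1 = 10^(−0.414/10) = 0.9091
  Stage 2: F_2 = 10^(0.416/10) = 1.101, G_2 = 10^(13.5/10) = 22.39
  Stage 3: F_3 = 10^(2.61/10) = 1.824, G_3 = 10^(9.56/10) = 9.036
  Stage 4: F_4 = 10^(6.27/10) = 4.236, G_4 = 10^(12.0/10) = 15.85
Friis cascade:
  F = 1.100 + (1.101 − 1)/0.9091 + (1.824 − 1)/20.35 + (4.236 − 1)/183.9 = 1.269
NF = 10 log₁₀(1.269) = 1.03 dB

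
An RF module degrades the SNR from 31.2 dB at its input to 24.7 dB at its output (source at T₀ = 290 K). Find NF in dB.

6.5 dB

NF (dB) = SNR_in(dB) − SNR_out(dB) when the source is at T₀
NF = 31.2 − 24.7 = 6.5 dB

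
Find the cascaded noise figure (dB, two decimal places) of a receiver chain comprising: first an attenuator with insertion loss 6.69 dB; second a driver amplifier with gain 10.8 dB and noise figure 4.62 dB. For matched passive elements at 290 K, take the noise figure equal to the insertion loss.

Convert to linear (a loss of L dB is a gain of −L dB): F_i = 10^(NF_i/10), G_i = 10^(G_i,dB/10)
  Stage 1: F_1 = 10^(6.69/10) = 4.667, G_1 = 10^(−6.69/10) = 0.2143
  Stage 2: F_2 = 10^(4.62/10) = 2.897, G_2 = 10^(10.8/10) = 12.02
Friis cascade:
  F = 4.667 + (2.897 − 1)/0.2143 = 13.52
NF = 10 log₁₀(13.52) = 11.31 dB

11.31 dB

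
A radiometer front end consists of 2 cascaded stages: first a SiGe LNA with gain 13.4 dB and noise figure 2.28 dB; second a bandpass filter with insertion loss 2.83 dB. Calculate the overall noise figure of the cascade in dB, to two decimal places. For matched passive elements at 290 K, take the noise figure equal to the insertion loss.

2.39 dB

Convert to linear (a loss of L dB is a gain of −L dB): F_i = 10^(NF_i/10), G_i = 10^(G_i,dB/10)
  Stage 1: F_1 = 10^(2.28/10) = 1.690, G_1 = 10^(13.4/10) = 21.88
  Stage 2: F_2 = 10^(2.83/10) = 1.919, G_2 = 10^(−2.83/10) = 0.5212
Friis cascade:
  F = 1.690 + (1.919 − 1)/21.88 = 1.732
NF = 10 log₁₀(1.732) = 2.39 dB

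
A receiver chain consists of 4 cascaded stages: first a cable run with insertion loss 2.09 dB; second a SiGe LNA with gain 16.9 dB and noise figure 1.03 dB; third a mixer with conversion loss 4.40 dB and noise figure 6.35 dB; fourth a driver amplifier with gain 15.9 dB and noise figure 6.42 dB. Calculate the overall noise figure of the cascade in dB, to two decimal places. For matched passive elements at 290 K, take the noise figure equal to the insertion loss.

Convert to linear (a loss of L dB is a gain of −L dB): F_i = 10^(NF_i/10), G_i = 10^(G_i,dB/10)
  Stage 1: F_1 = 10^(2.09/10) = 1.618, G_1 = 10^(−2.09/10) = 0.6180
  Stage 2: F_2 = 10^(1.03/10) = 1.268, G_2 = 10^(16.9/10) = 48.98
  Stage 3: F_3 = 10^(6.35/10) = 4.315, G_3 = 10^(−4.40/10) = 0.3631
  Stage 4: F_4 = 10^(6.42/10) = 4.385, G_4 = 10^(15.9/10) = 38.90
Friis cascade:
  F = 1.618 + (1.268 − 1)/0.6180 + (4.315 − 1)/30.27 + (4.385 − 1)/10.99 = 2.469
NF = 10 log₁₀(2.469) = 3.92 dB

3.92 dB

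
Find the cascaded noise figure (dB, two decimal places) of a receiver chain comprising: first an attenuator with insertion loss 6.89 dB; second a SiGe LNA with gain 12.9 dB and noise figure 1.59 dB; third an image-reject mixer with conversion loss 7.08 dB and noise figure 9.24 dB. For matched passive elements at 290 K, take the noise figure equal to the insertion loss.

Convert to linear (a loss of L dB is a gain of −L dB): F_i = 10^(NF_i/10), G_i = 10^(G_i,dB/10)
  Stage 1: F_1 = 10^(6.89/10) = 4.887, G_1 = 10^(−6.89/10) = 0.2046
  Stage 2: F_2 = 10^(1.59/10) = 1.442, G_2 = 10^(12.9/10) = 19.50
  Stage 3: F_3 = 10^(9.24/10) = 8.395, G_3 = 10^(−7.08/10) = 0.1959
Friis cascade:
  F = 4.887 + (1.442 − 1)/0.2046 + (8.395 − 1)/3.990 = 8.900
NF = 10 log₁₀(8.900) = 9.49 dB

9.49 dB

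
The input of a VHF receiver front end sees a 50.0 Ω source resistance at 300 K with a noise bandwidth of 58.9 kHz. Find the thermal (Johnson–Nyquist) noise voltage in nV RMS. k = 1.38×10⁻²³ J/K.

221 nV

V_n = √(4kTRB)
4kTRB = 4 × 1.38×10⁻²³ × 300 × 5.00×10¹ × 5.89×10⁴ = 4.88×10⁻¹⁴ V²
V_n = √(4.88×10⁻¹⁴) = 2.21×10⁻⁷ V = 221 nV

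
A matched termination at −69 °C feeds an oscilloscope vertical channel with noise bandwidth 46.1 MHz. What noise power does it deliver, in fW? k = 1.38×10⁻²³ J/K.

130 fW

T = −69 °C + 273.15 = 204.15 K
P_n = kTB = 1.38×10⁻²³ × 204.15 × 4.61×10⁷ = 1.30×10⁻¹³ W = 130 fW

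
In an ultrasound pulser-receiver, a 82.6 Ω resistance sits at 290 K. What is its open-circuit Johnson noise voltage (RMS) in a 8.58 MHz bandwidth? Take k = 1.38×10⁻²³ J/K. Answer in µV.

3.37 µV

V_n = √(4kTRB)
4kTRB = 4 × 1.38×10⁻²³ × 290 × 8.26×10¹ × 8.58×10⁶ = 1.13×10⁻¹¹ V²
V_n = √(1.13×10⁻¹¹) = 3.37×10⁻⁶ V = 3.37 µV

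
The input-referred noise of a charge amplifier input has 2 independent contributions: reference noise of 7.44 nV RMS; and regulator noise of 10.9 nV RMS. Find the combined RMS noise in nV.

Uncorrelated sources add in power (mean-square): V_tot = √(ΣV_i²)
V_tot = √[(7.44×10⁻⁹)² + (1.09×10⁻⁸)²] = 1.32×10⁻⁸ V = 13.2 nV

13.2 nV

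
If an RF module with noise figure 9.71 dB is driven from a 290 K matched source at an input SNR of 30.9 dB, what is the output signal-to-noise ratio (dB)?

21.19 dB

By definition F = SNR_in/SNR_out, so in dB: SNR_out = SNR_in − NF
SNR_out = 30.9 − 9.71 = 21.19 dB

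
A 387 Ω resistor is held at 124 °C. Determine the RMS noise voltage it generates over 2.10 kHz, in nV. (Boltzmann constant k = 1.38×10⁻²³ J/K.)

T = 124 °C + 273.15 = 397.15 K
V_n = √(4kTRB)
4kTRB = 4 × 1.38×10⁻²³ × 397.15 × 3.87×10² × 2.10×10³ = 1.78×10⁻¹⁴ V²
V_n = √(1.78×10⁻¹⁴) = 1.33×10⁻⁷ V = 133 nV

133 nV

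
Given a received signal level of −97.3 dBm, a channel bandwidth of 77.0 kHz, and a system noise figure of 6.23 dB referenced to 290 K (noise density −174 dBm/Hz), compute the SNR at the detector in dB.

Noise floor: N = −174 + 10 log₁₀(B) + NF
10 log₁₀(7.70×10⁴) = 48.86 dB
N = −174 + 48.86 + 6.23 = −118.91 dBm
SNR = P_sig − N = −97.3 − (−118.91) = 21.61 dB → 21.6 dB

21.6 dB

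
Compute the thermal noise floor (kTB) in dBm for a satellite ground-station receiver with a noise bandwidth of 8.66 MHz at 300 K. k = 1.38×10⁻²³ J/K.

−104.5 dBm

P_n = kTB = 1.38×10⁻²³ × 300 × 8.66×10⁶ = 3.59×10⁻¹⁴ W
In dBm: 10 log₁₀(3.59×10⁻¹⁴ / 10⁻³) = −104.5 dBm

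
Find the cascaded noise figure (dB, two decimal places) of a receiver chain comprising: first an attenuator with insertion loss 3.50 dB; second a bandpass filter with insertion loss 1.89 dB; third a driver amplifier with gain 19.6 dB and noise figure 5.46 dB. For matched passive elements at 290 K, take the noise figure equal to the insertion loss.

10.85 dB

Convert to linear (a loss of L dB is a gain of −L dB): F_i = 10^(NF_i/10), G_i = 10^(G_i,dB/10)
  Stage 1: F_1 = 10^(3.50/10) = 2.239, G_1 = 10^(−3.50/10) = 0.4467
  Stage 2: F_2 = 10^(1.89/10) = 1.545, G_2 = 10^(−1.89/10) = 0.6471
  Stage 3: F_3 = 10^(5.46/10) = 3.516, G_3 = 10^(19.6/10) = 91.20
Friis cascade:
  F = 2.239 + (1.545 − 1)/0.4467 + (3.516 − 1)/0.2891 = 12.16
NF = 10 log₁₀(12.16) = 10.85 dB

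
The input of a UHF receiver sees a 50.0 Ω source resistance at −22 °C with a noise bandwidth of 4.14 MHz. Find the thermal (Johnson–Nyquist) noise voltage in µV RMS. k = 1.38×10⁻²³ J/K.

1.69 µV

T = −22 °C + 273.15 = 251.15 K
V_n = √(4kTRB)
4kTRB = 4 × 1.38×10⁻²³ × 251.15 × 5.00×10¹ × 4.14×10⁶ = 2.87×10⁻¹² V²
V_n = √(2.87×10⁻¹²) = 1.69×10⁻⁶ V = 1.69 µV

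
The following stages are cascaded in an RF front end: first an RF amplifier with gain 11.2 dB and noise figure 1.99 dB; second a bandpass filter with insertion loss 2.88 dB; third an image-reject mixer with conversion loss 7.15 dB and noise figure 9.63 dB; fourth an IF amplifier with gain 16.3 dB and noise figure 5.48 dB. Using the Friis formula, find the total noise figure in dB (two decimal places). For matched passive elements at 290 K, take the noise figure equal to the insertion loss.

Convert to linear (a loss of L dB is a gain of −L dB): F_i = 10^(NF_i/10), G_i = 10^(G_i,dB/10)
  Stage 1: F_1 = 10^(1.99/10) = 1.581, G_1 = 10^(11.2/10) = 13.18
  Stage 2: F_2 = 10^(2.88/10) = 1.941, G_2 = 10^(−2.88/10) = 0.5152
  Stage 3: F_3 = 10^(9.63/10) = 9.183, G_3 = 10^(−7.15/10) = 0.1928
  Stage 4: F_4 = 10^(5.48/10) = 3.532, G_4 = 10^(16.3/10) = 42.66
Friis cascade:
  F = 1.581 + (1.941 − 1)/13.18 + (9.183 − 1)/6.792 + (3.532 − 1)/1.309 = 4.791
NF = 10 log₁₀(4.791) = 6.80 dB

6.80 dB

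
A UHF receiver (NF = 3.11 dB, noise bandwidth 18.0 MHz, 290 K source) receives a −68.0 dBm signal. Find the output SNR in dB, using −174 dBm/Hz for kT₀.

30.3 dB

Noise floor: N = −174 + 10 log₁₀(B) + NF
10 log₁₀(1.80×10⁷) = 72.55 dB
N = −174 + 72.55 + 3.11 = −98.34 dBm
SNR = P_sig − N = −68.0 − (−98.34) = 30.34 dB → 30.3 dB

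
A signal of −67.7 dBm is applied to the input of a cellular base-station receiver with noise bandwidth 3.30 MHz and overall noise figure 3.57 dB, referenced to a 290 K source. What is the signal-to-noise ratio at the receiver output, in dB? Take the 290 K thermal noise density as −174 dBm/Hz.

Noise floor: N = −174 + 10 log₁₀(B) + NF
10 log₁₀(3.30×10⁶) = 65.19 dB
N = −174 + 65.19 + 3.57 = −105.24 dBm
SNR = P_sig − N = −67.7 − (−105.24) = 37.54 dB → 37.5 dB

37.5 dB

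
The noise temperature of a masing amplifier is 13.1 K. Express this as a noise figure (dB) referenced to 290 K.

F = 1 + T_e/T₀ = 1 + 13.1/290 = 1.04517
NF = 10 log₁₀(1.04517) = 0.192 dB

0.192 dB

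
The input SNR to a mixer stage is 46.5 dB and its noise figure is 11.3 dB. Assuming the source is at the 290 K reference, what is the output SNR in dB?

By definition F = SNR_in/SNR_out, so in dB: SNR_out = SNR_in − NF
SNR_out = 46.5 − 11.3 = 35.2 dB

35.2 dB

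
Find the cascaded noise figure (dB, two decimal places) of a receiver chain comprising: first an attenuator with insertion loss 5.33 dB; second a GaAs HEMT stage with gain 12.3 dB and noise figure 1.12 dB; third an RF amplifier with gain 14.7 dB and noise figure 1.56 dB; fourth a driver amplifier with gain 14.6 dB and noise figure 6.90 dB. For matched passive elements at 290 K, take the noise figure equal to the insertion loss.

6.56 dB

Convert to linear (a loss of L dB is a gain of −L dB): F_i = 10^(NF_i/10), G_i = 10^(G_i,dB/10)
  Stage 1: F_1 = 10^(5.33/10) = 3.412, G_1 = 10^(−5.33/10) = 0.2931
  Stage 2: F_2 = 10^(1.12/10) = 1.294, G_2 = 10^(12.3/10) = 16.98
  Stage 3: F_3 = 10^(1.56/10) = 1.432, G_3 = 10^(14.7/10) = 29.51
  Stage 4: F_4 = 10^(6.90/10) = 4.898, G_4 = 10^(14.6/10) = 28.84
Friis cascade:
  F = 3.412 + (1.294 − 1)/0.2931 + (1.432 − 1)/4.977 + (4.898 − 1)/146.9 = 4.529
NF = 10 log₁₀(4.529) = 6.56 dB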